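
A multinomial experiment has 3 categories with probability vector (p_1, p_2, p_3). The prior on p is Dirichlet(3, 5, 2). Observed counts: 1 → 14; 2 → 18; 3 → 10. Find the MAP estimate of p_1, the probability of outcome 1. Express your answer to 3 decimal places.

MAP estimate: 0.327

The posterior is Dirichlet(αᵢ + nᵢ) = Dirichlet(17, 23, 12).
For a Dirichlet(a₁,…,a_K) with all aᵢ > 1, the mode has j-th component (aⱼ − 1)/(Σaᵢ − K).
Here Σaᵢ = 52 and K = 3, so p_1 = (17 − 1)/(52 − 3) = 16/49 ≈ 0.327.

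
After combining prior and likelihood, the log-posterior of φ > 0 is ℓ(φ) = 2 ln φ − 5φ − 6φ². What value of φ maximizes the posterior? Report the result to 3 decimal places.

ℓ'(φ) = 2/φ − 5 − 12φ. Setting this to zero and multiplying by φ: 12φ² + 5φ − 2 = 0.
φ = (−5 + √(5² + 4·12·2)) / (2·12) = (−5 + √121) / 24 = (−5 + 11)/24 = 1/4.
ℓ''(φ) = −2/φ² − 12 < 0, confirming a maximum.

φ̂_MAP = 0.250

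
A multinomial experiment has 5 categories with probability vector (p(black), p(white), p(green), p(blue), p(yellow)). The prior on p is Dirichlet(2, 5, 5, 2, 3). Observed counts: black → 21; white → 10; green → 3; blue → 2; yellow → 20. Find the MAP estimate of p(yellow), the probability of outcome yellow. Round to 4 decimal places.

MAP estimate of p(yellow) = 0.3235

The posterior is Dirichlet(αᵢ + nᵢ) = Dirichlet(23, 15, 8, 4, 23).
For a Dirichlet(a₁,…,a_K) with all aᵢ > 1, the mode has j-th component (aⱼ − 1)/(Σaᵢ − K).
Here Σaᵢ = 73 and K = 5, so p(yellow) = (23 − 1)/(73 − 5) = 22/68 ≈ 0.3235.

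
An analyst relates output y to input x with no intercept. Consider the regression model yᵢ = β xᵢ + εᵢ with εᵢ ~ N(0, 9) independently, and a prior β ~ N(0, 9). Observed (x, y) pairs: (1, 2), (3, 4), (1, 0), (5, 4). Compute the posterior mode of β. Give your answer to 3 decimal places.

log p(β | y) = −Σ(yᵢ − βxᵢ)²/(2·9) − β²/(2·9) + const.
Setting the derivative to zero: Σxᵢ(yᵢ − βxᵢ)/9 − β/9 = 0, so β = Σxᵢyᵢ / (Σxᵢ² + σ²/τ²).
Σxᵢyᵢ = 1·2 + 3·4 + 1·0 + 5·4 = 34; Σxᵢ² = 36; σ²/τ² = 1.
β̂_MAP = 34 / (36 + 1) = 34/37 ≈ 0.919.

β̂_MAP = 0.919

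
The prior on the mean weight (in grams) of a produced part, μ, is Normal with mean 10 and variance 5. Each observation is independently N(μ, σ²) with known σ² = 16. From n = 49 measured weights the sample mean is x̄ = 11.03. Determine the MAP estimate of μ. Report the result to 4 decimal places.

μ̂_MAP = 10.9669

n = 49, x̄ = 11.03.
For a Normal prior and Normal likelihood with known variance, the posterior is Normal; its mode equals its mean, the precision-weighted average.
Prior precision 1/σ₀² = 1/5 = 0.2; data precision n/σ² = 49/16 = 3.0625.
μ̂ = (0.2·10 + 3.0625·11.03) / (0.2 + 3.0625) = 35.779375/3.2625 = 57247/5220 ≈ 10.9669.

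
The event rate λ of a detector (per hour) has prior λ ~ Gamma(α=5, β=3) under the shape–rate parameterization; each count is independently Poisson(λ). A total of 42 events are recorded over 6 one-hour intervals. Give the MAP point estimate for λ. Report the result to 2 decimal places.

λ̂_MAP = 5.11

Σxᵢ = 42, n = 6.
Posterior ∝ λ^4e^(−3λ) · λ^42e^(−6λ) = λ^46e^(−9λ), i.e. Gamma(shape=47, rate=9).
The mode of a Gamma(a, b) with a ≥ 1 (shape–rate) is (a−1)/b = 46/9 ≈ 5.11.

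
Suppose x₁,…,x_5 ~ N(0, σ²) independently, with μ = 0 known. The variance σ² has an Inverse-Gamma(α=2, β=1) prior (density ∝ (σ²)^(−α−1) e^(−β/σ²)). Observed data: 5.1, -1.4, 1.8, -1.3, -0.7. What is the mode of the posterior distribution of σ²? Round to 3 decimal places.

Sum of squared deviations about the known mean: SS = (5.1−0)² + (-1.4−0)² + (1.8−0)² + (-1.3−0)² + (-0.7−0)² = 33.39.
The Normal likelihood contributes (σ²)^(−n/2) exp(−SS/(2σ²)), so the posterior is Inverse-Gamma(α + n/2, β + SS/2) = Inverse-Gamma(4.5, 17.695).
The mode of Inverse-Gamma(a, b) is b/(a+1) = 17.695/5.5 ≈ 3.217.

σ̂²_MAP = 3.217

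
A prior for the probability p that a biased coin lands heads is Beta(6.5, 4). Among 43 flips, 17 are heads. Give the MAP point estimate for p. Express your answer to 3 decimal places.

p̂_MAP = 0.437

Prior: Beta(6.5, 4).
Data: 17 successes in 43 trials. The binomial likelihood contributes p^17(1−p)^26, so the posterior is Beta(6.5+17, 4+26) = Beta(23.5, 30).
For Beta(a, b) with a, b > 1 the mode is (a−1)/(a+b−2) = 22.5/51.5 ≈ 0.437.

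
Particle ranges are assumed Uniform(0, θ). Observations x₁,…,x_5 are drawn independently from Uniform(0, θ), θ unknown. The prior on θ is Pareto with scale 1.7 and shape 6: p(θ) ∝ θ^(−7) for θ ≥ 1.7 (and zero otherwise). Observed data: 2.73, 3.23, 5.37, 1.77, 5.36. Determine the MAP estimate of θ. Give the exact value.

θ̂_MAP = 5.37

The Uniform(0, θ) likelihood is θ^(−n) for θ ≥ max(xᵢ), zero otherwise. Here max(xᵢ) = 5.37.
Posterior ∝ θ^(−7) · θ^(−5) = θ^(−12) on θ ≥ max(1.7, 5.37) = 5.37.
This density is strictly decreasing in θ, so the posterior mode lies at the lower boundary of the support.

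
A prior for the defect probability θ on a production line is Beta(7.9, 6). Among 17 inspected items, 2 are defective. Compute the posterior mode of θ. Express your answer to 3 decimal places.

θ̂_MAP = 0.308

Prior: Beta(7.9, 6).
Data: 2 successes in 17 trials. The binomial likelihood contributes θ^2(1−θ)^15, so the posterior is Beta(7.9+2, 6+15) = Beta(9.9, 21).
For Beta(a, b) with a, b > 1 the mode is (a−1)/(a+b−2) = 8.9/28.9 ≈ 0.308.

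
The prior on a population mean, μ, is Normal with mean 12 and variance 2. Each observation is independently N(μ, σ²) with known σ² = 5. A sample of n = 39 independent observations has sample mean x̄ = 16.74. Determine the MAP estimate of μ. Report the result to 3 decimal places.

n = 39, x̄ = 16.74.
For a Normal prior and Normal likelihood with known variance, the posterior is Normal; its mode equals its mean, the precision-weighted average.
Prior precision 1/σ₀² = 1/2 = 0.5; data precision n/σ² = 39/5 = 7.8.
μ̂ = (0.5·12 + 7.8·16.74) / (0.5 + 7.8) = 136.572/8.3 = 34143/2075 ≈ 16.454.

μ̂_MAP = 16.454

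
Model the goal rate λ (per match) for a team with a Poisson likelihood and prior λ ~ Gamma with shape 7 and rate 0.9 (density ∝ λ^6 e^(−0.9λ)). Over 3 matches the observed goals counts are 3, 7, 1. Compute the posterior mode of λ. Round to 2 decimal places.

Σxᵢ = 3+7+1 = 11, with n = 3.
Posterior ∝ λ^6e^(−0.9λ) · λ^11e^(−3λ) = λ^17e^(−3.9λ), i.e. Gamma(shape=18, rate=3.9).
The mode of a Gamma(a, b) with a ≥ 1 (shape–rate) is (a−1)/b = 17/3.9 ≈ 4.36.

λ̂_MAP = 4.36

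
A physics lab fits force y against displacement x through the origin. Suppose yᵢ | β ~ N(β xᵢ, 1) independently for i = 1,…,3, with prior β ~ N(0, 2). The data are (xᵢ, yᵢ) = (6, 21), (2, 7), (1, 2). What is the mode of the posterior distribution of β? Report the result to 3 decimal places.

log p(β | y) = −Σ(yᵢ − βxᵢ)²/(2·1) − β²/(2·2) + const.
Setting the derivative to zero: Σxᵢ(yᵢ − βxᵢ)/1 − β/2 = 0, so β = Σxᵢyᵢ / (Σxᵢ² + σ²/τ²).
Σxᵢyᵢ = 6·21 + 2·7 + 1·2 = 142; Σxᵢ² = 41; σ²/τ² = 0.5.
β̂_MAP = 142 / (41 + 0.5) = 142/41.5 ≈ 3.422.

β̂_MAP = 3.422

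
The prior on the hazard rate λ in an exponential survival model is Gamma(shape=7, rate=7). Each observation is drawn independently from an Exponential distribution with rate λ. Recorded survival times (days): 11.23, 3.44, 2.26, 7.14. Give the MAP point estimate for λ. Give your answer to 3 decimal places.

The Exponential(rate=λ) likelihood is ∝ λ^n e^(−λΣtᵢ). Here n = 4 and Σtᵢ = 11.23 + 3.44 + 2.26 + 7.14 = 24.07.
Posterior ∝ λ^6e^(−7λ) · λ^4e^(−24.07λ) = λ^10e^(−31.07λ), i.e. Gamma(11, 31.07).
Mode = (a−1)/b = 10/31.07 ≈ 0.322.

λ̂_MAP = 0.322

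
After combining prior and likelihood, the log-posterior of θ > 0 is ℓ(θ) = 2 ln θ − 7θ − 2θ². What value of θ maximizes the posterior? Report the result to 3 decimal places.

θ̂_MAP = 0.250

ℓ'(θ) = 2/θ − 7 − 4θ. Setting this to zero and multiplying by θ: 4θ² + 7θ − 2 = 0.
θ = (−7 + √(7² + 4·4·2)) / (2·4) = (−7 + √81) / 8 = (−7 + 9)/8 = 1/4.
ℓ''(θ) = −2/θ² − 4 < 0, confirming a maximum.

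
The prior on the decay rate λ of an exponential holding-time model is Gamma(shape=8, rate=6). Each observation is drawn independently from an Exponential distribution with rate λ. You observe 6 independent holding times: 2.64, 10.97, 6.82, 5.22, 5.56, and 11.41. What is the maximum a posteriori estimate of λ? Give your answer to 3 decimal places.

λ̂_MAP = 0.267

The Exponential(rate=λ) likelihood is ∝ λ^n e^(−λΣtᵢ). Here n = 6 and Σtᵢ = 2.64 + 10.97 + 6.82 + 5.22 + 5.56 + 11.41 = 42.62.
Posterior ∝ λ^7e^(−6λ) · λ^6e^(−42.62λ) = λ^13e^(−48.62λ), i.e. Gamma(14, 48.62).
Mode = (a−1)/b = 13/48.62 ≈ 0.267.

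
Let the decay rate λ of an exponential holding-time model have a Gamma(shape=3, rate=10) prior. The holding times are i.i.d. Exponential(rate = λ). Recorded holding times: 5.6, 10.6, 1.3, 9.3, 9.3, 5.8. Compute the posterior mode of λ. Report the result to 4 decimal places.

λ̂_MAP = 0.1541

The Exponential(rate=λ) likelihood is ∝ λ^n e^(−λΣtᵢ). Here n = 6 and Σtᵢ = 5.6 + 10.6 + 1.3 + 9.3 + 9.3 + 5.8 = 41.9.
Posterior ∝ λ^2e^(−10λ) · λ^6e^(−41.9λ) = λ^8e^(−51.9λ), i.e. Gamma(9, 51.9).
Mode = (a−1)/b = 8/51.9 ≈ 0.1541.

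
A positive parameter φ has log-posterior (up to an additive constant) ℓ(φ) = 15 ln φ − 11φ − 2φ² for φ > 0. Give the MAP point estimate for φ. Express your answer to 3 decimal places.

φ̂_MAP = 1.000

ℓ'(φ) = 15/φ − 11 − 4φ. Setting this to zero and multiplying by φ: 4φ² + 11φ − 15 = 0.
φ = (−11 + √(11² + 4·4·15)) / (2·4) = (−11 + √361) / 8 = (−11 + 19)/8 = 1.
ℓ''(φ) = −15/φ² − 4 < 0, confirming a maximum.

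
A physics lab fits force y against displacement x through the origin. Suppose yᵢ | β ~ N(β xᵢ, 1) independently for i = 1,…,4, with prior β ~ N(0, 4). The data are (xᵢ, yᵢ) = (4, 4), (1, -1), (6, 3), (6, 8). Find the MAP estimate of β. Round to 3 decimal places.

β̂_MAP = 0.908

log p(β | y) = −Σ(yᵢ − βxᵢ)²/(2·1) − β²/(2·4) + const.
Setting the derivative to zero: Σxᵢ(yᵢ − βxᵢ)/1 − β/4 = 0, so β = Σxᵢyᵢ / (Σxᵢ² + σ²/τ²).
Σxᵢyᵢ = 4·4 + 1·(-1) + 6·3 + 6·8 = 81; Σxᵢ² = 89; σ²/τ² = 0.25.
β̂_MAP = 81 / (89 + 0.25) = 81/89.25 ≈ 0.908.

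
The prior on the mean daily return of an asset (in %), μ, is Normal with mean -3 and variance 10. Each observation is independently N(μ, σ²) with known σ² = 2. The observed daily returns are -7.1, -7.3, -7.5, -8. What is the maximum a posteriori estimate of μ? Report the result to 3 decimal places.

μ̂_MAP = -7.262

n = 4; x̄ = ((-7.1) + (-7.3) + (-7.5) + (-8))/4 = -29.9/4 = -7.475.
For a Normal prior and Normal likelihood with known variance, the posterior is Normal; its mode equals its mean, the precision-weighted average.
Prior precision 1/σ₀² = 1/10 = 0.1; data precision n/σ² = 4/2 = 2.
μ̂ = (0.1·(-3) + 2·(-7.475)) / (0.1 + 2) = (-15.25)/2.1 = -305/42 ≈ -7.262.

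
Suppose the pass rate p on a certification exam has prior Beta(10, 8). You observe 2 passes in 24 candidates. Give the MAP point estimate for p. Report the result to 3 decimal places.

Prior: Beta(10, 8).
Data: 2 successes in 24 trials. The binomial likelihood contributes p^2(1−p)^22, so the posterior is Beta(10+2, 8+22) = Beta(12, 30).
For Beta(a, b) with a, b > 1 the mode is (a−1)/(a+b−2) = 11/40 ≈ 0.275.

p̂_MAP = 0.275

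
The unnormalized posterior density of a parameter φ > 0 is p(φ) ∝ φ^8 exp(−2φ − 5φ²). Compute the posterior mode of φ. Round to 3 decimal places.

φ̂_MAP = 0.800

ℓ'(φ) = 8/φ − 2 − 10φ. Setting this to zero and multiplying by φ: 10φ² + 2φ − 8 = 0.
φ = (−2 + √(2² + 4·10·8)) / (2·10) = (−2 + √324) / 20 = (−2 + 18)/20 = 4/5.
ℓ''(φ) = −8/φ² − 10 < 0, confirming a maximum.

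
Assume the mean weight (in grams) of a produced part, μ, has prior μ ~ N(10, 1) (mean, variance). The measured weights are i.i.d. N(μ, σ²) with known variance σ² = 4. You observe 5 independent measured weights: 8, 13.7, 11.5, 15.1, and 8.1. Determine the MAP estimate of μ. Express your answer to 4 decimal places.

n = 5; x̄ = (8 + 13.7 + 11.5 + 15.1 + 8.1)/5 = 56.4/5 = 11.28.
For a Normal prior and Normal likelihood with known variance, the posterior is Normal; its mode equals its mean, the precision-weighted average.
Prior precision 1/σ₀² = 1/1 = 1; data precision n/σ² = 5/4 = 1.25.
μ̂ = (1·10 + 1.25·11.28) / (1 + 1.25) = 24.1/2.25 = 482/45 ≈ 10.7111.

μ̂_MAP = 10.7111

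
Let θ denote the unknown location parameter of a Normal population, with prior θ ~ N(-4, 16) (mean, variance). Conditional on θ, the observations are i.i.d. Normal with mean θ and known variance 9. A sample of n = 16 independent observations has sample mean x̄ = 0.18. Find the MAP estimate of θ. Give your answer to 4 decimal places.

n = 16, x̄ = 0.18.
For a Normal prior and Normal likelihood with known variance, the posterior is Normal; its mode equals its mean, the precision-weighted average.
Prior precision 1/σ₀² = 1/16 = 0.0625; data precision n/σ² = 16/9.
θ̂ = (0.0625·(-4) + (16/9)·0.18) / (0.0625 + 16/9) = 0.07/(265/144) = 252/6625 ≈ 0.0380.

θ̂_MAP = 0.0380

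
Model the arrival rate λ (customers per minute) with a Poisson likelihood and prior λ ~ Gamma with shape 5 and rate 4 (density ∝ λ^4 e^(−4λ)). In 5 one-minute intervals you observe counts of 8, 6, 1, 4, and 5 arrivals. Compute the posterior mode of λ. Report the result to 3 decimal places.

Σxᵢ = 8+6+1+4+5 = 24, with n = 5.
Posterior ∝ λ^4e^(−4λ) · λ^24e^(−5λ) = λ^28e^(−9λ), i.e. Gamma(shape=29, rate=9).
The mode of a Gamma(a, b) with a ≥ 1 (shape–rate) is (a−1)/b = 28/9 ≈ 3.111.

λ̂_MAP = 3.111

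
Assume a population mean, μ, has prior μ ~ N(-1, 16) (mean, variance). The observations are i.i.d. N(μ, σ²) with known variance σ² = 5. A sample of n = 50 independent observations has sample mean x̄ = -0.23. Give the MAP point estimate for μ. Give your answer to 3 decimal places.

μ̂_MAP = -0.235

n = 50, x̄ = -0.23.
For a Normal prior and Normal likelihood with known variance, the posterior is Normal; its mode equals its mean, the precision-weighted average.
Prior precision 1/σ₀² = 1/16 = 0.0625; data precision n/σ² = 50/5 = 10.
μ̂ = (0.0625·(-1) + 10·(-0.23)) / (0.0625 + 10) = (-2.3625)/10.0625 = -27/115 ≈ -0.235.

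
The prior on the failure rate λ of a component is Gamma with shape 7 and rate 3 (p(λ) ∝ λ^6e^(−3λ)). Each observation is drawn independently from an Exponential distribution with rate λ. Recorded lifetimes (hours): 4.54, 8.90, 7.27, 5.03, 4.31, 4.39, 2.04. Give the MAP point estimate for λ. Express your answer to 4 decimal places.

The Exponential(rate=λ) likelihood is ∝ λ^n e^(−λΣtᵢ). Here n = 7 and Σtᵢ = 4.54 + 8.90 + 7.27 + 5.03 + 4.31 + 4.39 + 2.04 = 36.48.
Posterior ∝ λ^6e^(−3λ) · λ^7e^(−36.48λ) = λ^13e^(−39.48λ), i.e. Gamma(14, 39.48).
Mode = (a−1)/b = 13/39.48 ≈ 0.3293.

λ̂_MAP = 0.3293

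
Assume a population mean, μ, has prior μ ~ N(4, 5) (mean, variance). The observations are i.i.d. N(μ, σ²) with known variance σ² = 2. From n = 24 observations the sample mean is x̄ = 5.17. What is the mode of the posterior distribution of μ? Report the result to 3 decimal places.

μ̂_MAP = 5.151

n = 24, x̄ = 5.17.
For a Normal prior and Normal likelihood with known variance, the posterior is Normal; its mode equals its mean, the precision-weighted average.
Prior precision 1/σ₀² = 1/5 = 0.2; data precision n/σ² = 24/2 = 12.
μ̂ = (0.2·4 + 12·5.17) / (0.2 + 12) = 62.84/12.2 = 1571/305 ≈ 5.151.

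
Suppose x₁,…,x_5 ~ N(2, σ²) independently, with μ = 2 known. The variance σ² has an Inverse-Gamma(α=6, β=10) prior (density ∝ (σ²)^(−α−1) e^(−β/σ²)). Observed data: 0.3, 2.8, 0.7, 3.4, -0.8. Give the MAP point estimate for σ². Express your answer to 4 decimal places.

σ̂²_MAP = 1.8432

Sum of squared deviations about the known mean: SS = (0.3−2)² + (2.8−2)² + (0.7−2)² + (3.4−2)² + (-0.8−2)² = 15.02.
The Normal likelihood contributes (σ²)^(−n/2) exp(−SS/(2σ²)), so the posterior is Inverse-Gamma(α + n/2, β + SS/2) = Inverse-Gamma(8.5, 17.51).
The mode of Inverse-Gamma(a, b) is b/(a+1) = 17.51/9.5 ≈ 1.8432.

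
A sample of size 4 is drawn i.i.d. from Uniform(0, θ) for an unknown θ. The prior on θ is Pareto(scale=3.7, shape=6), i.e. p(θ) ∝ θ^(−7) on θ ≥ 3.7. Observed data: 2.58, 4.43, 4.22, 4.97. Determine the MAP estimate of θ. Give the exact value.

θ̂_MAP = 4.97

The Uniform(0, θ) likelihood is θ^(−n) for θ ≥ max(xᵢ), zero otherwise. Here max(xᵢ) = 4.97.
Posterior ∝ θ^(−7) · θ^(−4) = θ^(−11) on θ ≥ max(3.7, 4.97) = 4.97.
This density is strictly decreasing in θ, so the posterior mode lies at the lower boundary of the support.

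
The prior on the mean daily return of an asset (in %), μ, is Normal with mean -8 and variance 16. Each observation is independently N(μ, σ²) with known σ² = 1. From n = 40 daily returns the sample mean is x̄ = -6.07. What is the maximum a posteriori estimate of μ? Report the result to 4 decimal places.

n = 40, x̄ = -6.07.
For a Normal prior and Normal likelihood with known variance, the posterior is Normal; its mode equals its mean, the precision-weighted average.
Prior precision 1/σ₀² = 1/16 = 0.0625; data precision n/σ² = 40/1 = 40.
μ̂ = (0.0625·(-8) + 40·(-6.07)) / (0.0625 + 40) = (-243.3)/40.0625 = -19464/3205 ≈ -6.0730.

μ̂_MAP = -6.0730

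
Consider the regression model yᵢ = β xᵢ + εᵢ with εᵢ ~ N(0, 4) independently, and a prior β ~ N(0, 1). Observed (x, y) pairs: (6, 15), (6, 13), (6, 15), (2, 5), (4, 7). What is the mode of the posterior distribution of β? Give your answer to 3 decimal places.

log p(β | y) = −Σ(yᵢ − βxᵢ)²/(2·4) − β²/(2·1) + const.
Setting the derivative to zero: Σxᵢ(yᵢ − βxᵢ)/4 − β/1 = 0, so β = Σxᵢyᵢ / (Σxᵢ² + σ²/τ²).
Σxᵢyᵢ = 6·15 + 6·13 + 6·15 + 2·5 + 4·7 = 296; Σxᵢ² = 128; σ²/τ² = 4.
β̂_MAP = 296 / (128 + 4) = 296/132 ≈ 2.242.

β̂_MAP = 2.242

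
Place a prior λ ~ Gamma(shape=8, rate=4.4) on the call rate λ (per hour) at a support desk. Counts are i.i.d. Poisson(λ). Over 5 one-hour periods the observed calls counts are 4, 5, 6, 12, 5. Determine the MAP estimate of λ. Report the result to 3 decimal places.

Σxᵢ = 4+5+6+12+5 = 32, with n = 5.
Posterior ∝ λ^7e^(−4.4λ) · λ^32e^(−5λ) = λ^39e^(−9.4λ), i.e. Gamma(shape=40, rate=9.4).
The mode of a Gamma(a, b) with a ≥ 1 (shape–rate) is (a−1)/b = 39/9.4 ≈ 4.149.

λ̂_MAP = 4.149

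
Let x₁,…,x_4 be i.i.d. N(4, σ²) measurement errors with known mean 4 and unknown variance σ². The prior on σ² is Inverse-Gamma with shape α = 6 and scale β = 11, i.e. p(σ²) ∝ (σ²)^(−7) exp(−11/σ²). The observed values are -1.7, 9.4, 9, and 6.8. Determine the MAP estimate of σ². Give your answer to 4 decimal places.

Sum of squared deviations about the known mean: SS = (-1.7−4)² + (9.4−4)² + (9−4)² + (6.8−4)² = 94.49.
The Normal likelihood contributes (σ²)^(−n/2) exp(−SS/(2σ²)), so the posterior is Inverse-Gamma(α + n/2, β + SS/2) = Inverse-Gamma(8, 58.245).
The mode of Inverse-Gamma(a, b) is b/(a+1) = 58.245/9 ≈ 6.4717.

σ̂²_MAP = 6.4717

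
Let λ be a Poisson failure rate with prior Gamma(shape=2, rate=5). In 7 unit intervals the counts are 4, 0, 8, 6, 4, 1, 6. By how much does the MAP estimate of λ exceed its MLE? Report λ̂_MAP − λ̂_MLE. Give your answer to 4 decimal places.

Σxᵢ = 29. Posterior is Gamma(31, 12); MAP = (31−1)/12 = 30/12 ≈ 2.50000.
MLE = x̄ = 29/7 ≈ 4.14286.
Difference = 30/12 − 29/7 = -23/14 ≈ -1.6429.

MAP − MLE = -1.6429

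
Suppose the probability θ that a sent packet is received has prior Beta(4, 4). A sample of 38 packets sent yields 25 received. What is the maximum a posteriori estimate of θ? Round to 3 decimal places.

θ̂_MAP = 0.636

Prior: Beta(4, 4).
Data: 25 successes in 38 trials. The binomial likelihood contributes θ^25(1−θ)^13, so the posterior is Beta(4+25, 4+13) = Beta(29, 17).
For Beta(a, b) with a, b > 1 the mode is (a−1)/(a+b−2) = 28/44 ≈ 0.636.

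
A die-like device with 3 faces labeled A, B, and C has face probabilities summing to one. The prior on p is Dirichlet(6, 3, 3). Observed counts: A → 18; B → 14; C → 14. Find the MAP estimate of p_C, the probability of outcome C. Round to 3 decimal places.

MAP estimate of p_C = 0.291

The posterior is Dirichlet(αᵢ + nᵢ) = Dirichlet(24, 17, 17).
For a Dirichlet(a₁,…,a_K) with all aᵢ > 1, the mode has j-th component (aⱼ − 1)/(Σaᵢ − K).
Here Σaᵢ = 58 and K = 3, so p_C = (17 − 1)/(58 − 3) = 16/55 ≈ 0.291.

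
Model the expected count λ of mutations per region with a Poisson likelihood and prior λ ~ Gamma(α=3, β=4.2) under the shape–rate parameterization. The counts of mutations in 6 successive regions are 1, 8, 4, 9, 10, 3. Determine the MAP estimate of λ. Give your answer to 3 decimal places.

λ̂_MAP = 3.627

Σxᵢ = 1+8+4+9+10+3 = 35, with n = 6.
Posterior ∝ λ^2e^(−4.2λ) · λ^35e^(−6λ) = λ^37e^(−10.2λ), i.e. Gamma(shape=38, rate=10.2).
The mode of a Gamma(a, b) with a ≥ 1 (shape–rate) is (a−1)/b = 37/10.2 ≈ 3.627.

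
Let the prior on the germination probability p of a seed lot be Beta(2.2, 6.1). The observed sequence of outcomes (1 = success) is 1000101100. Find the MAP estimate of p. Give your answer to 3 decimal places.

Prior: Beta(2.2, 6.1).
Data: 4 successes in 10 trials (from the sequence). The binomial likelihood contributes p^4(1−p)^6, so the posterior is Beta(2.2+4, 6.1+6) = Beta(6.2, 12.1).
For Beta(a, b) with a, b > 1 the mode is (a−1)/(a+b−2) = 5.2/16.3 ≈ 0.319.

p̂_MAP = 0.319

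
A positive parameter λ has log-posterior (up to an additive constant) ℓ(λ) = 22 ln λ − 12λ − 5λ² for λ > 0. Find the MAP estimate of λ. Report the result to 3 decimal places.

λ̂_MAP = 1.000

ℓ'(λ) = 22/λ − 12 − 10λ. Setting this to zero and multiplying by λ: 10λ² + 12λ − 22 = 0.
λ = (−12 + √(12² + 4·10·22)) / (2·10) = (−12 + √1024) / 20 = (−12 + 32)/20 = 1.
ℓ''(λ) = −22/λ² − 10 < 0, confirming a maximum.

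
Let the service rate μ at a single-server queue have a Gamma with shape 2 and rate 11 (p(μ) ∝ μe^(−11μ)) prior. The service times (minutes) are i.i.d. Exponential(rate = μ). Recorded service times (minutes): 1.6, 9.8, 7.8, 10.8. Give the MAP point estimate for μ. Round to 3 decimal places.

μ̂_MAP = 0.122

The Exponential(rate=μ) likelihood is ∝ μ^n e^(−μΣtᵢ). Here n = 4 and Σtᵢ = 1.6 + 9.8 + 7.8 + 10.8 = 30.
Posterior ∝ μe^(−11μ) · μ^4e^(−30μ) = μ^5e^(−41μ), i.e. Gamma(6, 41).
Mode = (a−1)/b = 5/41 ≈ 0.122.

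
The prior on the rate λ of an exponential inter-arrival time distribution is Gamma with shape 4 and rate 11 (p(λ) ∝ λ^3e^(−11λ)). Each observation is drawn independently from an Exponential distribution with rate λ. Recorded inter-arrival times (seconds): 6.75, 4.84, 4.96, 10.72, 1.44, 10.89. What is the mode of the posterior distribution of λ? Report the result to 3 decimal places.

The Exponential(rate=λ) likelihood is ∝ λ^n e^(−λΣtᵢ). Here n = 6 and Σtᵢ = 6.75 + 4.84 + 4.96 + 10.72 + 1.44 + 10.89 = 39.60.
Posterior ∝ λ^3e^(−11λ) · λ^6e^(−39.60λ) = λ^9e^(−50.60λ), i.e. Gamma(10, 50.60).
Mode = (a−1)/b = 9/50.60 ≈ 0.178.

λ̂_MAP = 0.178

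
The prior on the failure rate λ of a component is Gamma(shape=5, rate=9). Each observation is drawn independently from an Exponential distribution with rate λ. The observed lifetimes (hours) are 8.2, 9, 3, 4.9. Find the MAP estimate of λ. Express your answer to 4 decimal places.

λ̂_MAP = 0.2346

The Exponential(rate=λ) likelihood is ∝ λ^n e^(−λΣtᵢ). Here n = 4 and Σtᵢ = 8.2 + 9 + 3 + 4.9 = 25.1.
Posterior ∝ λ^4e^(−9λ) · λ^4e^(−25.1λ) = λ^8e^(−34.1λ), i.e. Gamma(9, 34.1).
Mode = (a−1)/b = 8/34.1 ≈ 0.2346.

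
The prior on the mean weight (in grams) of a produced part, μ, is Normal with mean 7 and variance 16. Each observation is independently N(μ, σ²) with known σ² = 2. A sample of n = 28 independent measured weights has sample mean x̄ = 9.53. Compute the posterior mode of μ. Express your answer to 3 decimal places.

μ̂_MAP = 9.519

n = 28, x̄ = 9.53.
For a Normal prior and Normal likelihood with known variance, the posterior is Normal; its mode equals its mean, the precision-weighted average.
Prior precision 1/σ₀² = 1/16 = 0.0625; data precision n/σ² = 28/2 = 14.
μ̂ = (0.0625·7 + 14·9.53) / (0.0625 + 14) = 133.8575/14.0625 = 53543/5625 ≈ 9.519.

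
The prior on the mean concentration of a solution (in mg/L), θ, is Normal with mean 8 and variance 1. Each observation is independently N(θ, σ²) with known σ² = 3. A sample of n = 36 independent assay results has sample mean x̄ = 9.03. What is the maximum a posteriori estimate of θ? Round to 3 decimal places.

θ̂_MAP = 8.951

n = 36, x̄ = 9.03.
For a Normal prior and Normal likelihood with known variance, the posterior is Normal; its mode equals its mean, the precision-weighted average.
Prior precision 1/σ₀² = 1/1 = 1; data precision n/σ² = 36/3 = 12.
θ̂ = (1·8 + 12·9.03) / (1 + 12) = 116.36/13 = 2909/325 ≈ 8.951.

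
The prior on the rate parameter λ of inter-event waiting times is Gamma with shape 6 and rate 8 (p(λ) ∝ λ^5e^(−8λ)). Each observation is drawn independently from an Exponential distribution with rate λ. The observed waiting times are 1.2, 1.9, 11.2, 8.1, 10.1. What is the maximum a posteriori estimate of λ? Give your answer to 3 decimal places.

The Exponential(rate=λ) likelihood is ∝ λ^n e^(−λΣtᵢ). Here n = 5 and Σtᵢ = 1.2 + 1.9 + 11.2 + 8.1 + 10.1 = 32.5.
Posterior ∝ λ^5e^(−8λ) · λ^5e^(−32.5λ) = λ^10e^(−40.5λ), i.e. Gamma(11, 40.5).
Mode = (a−1)/b = 10/40.5 ≈ 0.247.

λ̂_MAP = 0.247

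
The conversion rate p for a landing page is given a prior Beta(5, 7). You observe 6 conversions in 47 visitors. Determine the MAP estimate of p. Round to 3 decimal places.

Prior: Beta(5, 7).
Data: 6 successes in 47 trials. The binomial likelihood contributes p^6(1−p)^41, so the posterior is Beta(5+6, 7+41) = Beta(11, 48).
For Beta(a, b) with a, b > 1 the mode is (a−1)/(a+b−2) = 10/57 ≈ 0.175.

p̂_MAP = 0.175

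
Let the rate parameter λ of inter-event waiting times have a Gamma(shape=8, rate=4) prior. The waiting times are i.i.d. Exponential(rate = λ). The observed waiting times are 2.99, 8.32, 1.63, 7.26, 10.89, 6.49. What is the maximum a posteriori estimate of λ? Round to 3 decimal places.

The Exponential(rate=λ) likelihood is ∝ λ^n e^(−λΣtᵢ). Here n = 6 and Σtᵢ = 2.99 + 8.32 + 1.63 + 7.26 + 10.89 + 6.49 = 37.58.
Posterior ∝ λ^7e^(−4λ) · λ^6e^(−37.58λ) = λ^13e^(−41.58λ), i.e. Gamma(14, 41.58).
Mode = (a−1)/b = 13/41.58 ≈ 0.313.

λ̂_MAP = 0.313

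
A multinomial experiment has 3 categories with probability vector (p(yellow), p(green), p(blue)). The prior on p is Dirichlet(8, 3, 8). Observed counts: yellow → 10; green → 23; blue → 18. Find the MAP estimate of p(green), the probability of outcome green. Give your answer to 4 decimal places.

The posterior is Dirichlet(αᵢ + nᵢ) = Dirichlet(18, 26, 26).
For a Dirichlet(a₁,…,a_K) with all aᵢ > 1, the mode has j-th component (aⱼ − 1)/(Σaᵢ − K).
Here Σaᵢ = 70 and K = 3, so p(green) = (26 − 1)/(70 − 3) = 25/67 ≈ 0.3731.

MAP estimate of p(green) = 0.3731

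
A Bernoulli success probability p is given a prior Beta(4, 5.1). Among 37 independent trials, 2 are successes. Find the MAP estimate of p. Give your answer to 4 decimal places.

p̂_MAP = 0.1134

Prior: Beta(4, 5.1).
Data: 2 successes in 37 trials. The binomial likelihood contributes p^2(1−p)^35, so the posterior is Beta(4+2, 5.1+35) = Beta(6, 40.1).
For Beta(a, b) with a, b > 1 the mode is (a−1)/(a+b−2) = 5/44.1 ≈ 0.1134.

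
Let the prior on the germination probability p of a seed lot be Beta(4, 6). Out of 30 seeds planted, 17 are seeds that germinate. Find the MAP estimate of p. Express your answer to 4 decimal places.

Prior: Beta(4, 6).
Data: 17 successes in 30 trials. The binomial likelihood contributes p^17(1−p)^13, so the posterior is Beta(4+17, 6+13) = Beta(21, 19).
For Beta(a, b) with a, b > 1 the mode is (a−1)/(a+b−2) = 20/38 ≈ 0.5263.

p̂_MAP = 0.5263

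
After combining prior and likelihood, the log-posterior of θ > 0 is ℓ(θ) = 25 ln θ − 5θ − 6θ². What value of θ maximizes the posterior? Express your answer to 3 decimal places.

ℓ'(θ) = 25/θ − 5 − 12θ. Setting this to zero and multiplying by θ: 12θ² + 5θ − 25 = 0.
θ = (−5 + √(5² + 4·12·25)) / (2·12) = (−5 + √1225) / 24 = (−5 + 35)/24 = 5/4.
ℓ''(θ) = −25/θ² − 12 < 0, confirming a maximum.

θ̂_MAP = 1.250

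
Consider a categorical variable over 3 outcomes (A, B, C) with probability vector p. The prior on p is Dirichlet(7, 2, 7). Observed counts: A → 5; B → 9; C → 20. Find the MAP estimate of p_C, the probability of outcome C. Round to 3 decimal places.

MAP estimate of p_C = 0.553

The posterior is Dirichlet(αᵢ + nᵢ) = Dirichlet(12, 11, 27).
For a Dirichlet(a₁,…,a_K) with all aᵢ > 1, the mode has j-th component (aⱼ − 1)/(Σaᵢ − K).
Here Σaᵢ = 50 and K = 3, so p_C = (27 − 1)/(50 − 3) = 26/47 ≈ 0.553.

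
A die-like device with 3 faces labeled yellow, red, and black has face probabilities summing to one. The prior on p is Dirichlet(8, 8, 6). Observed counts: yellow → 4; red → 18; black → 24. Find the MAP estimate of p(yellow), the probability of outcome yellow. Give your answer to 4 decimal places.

MAP estimate of p(yellow) = 0.1692

The posterior is Dirichlet(αᵢ + nᵢ) = Dirichlet(12, 26, 30).
For a Dirichlet(a₁,…,a_K) with all aᵢ > 1, the mode has j-th component (aⱼ − 1)/(Σaᵢ − K).
Here Σaᵢ = 68 and K = 3, so p(yellow) = (12 − 1)/(68 − 3) = 11/65 ≈ 0.1692.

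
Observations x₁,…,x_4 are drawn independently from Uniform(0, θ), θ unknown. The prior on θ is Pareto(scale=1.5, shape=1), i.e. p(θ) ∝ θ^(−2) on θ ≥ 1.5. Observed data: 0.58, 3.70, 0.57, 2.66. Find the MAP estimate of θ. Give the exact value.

The Uniform(0, θ) likelihood is θ^(−n) for θ ≥ max(xᵢ), zero otherwise. Here max(xᵢ) = 3.70.
Posterior ∝ θ^(−2) · θ^(−4) = θ^(−6) on θ ≥ max(1.5, 3.70) = 3.70.
This density is strictly decreasing in θ, so the posterior mode lies at the lower boundary of the support.

θ̂_MAP = 3.70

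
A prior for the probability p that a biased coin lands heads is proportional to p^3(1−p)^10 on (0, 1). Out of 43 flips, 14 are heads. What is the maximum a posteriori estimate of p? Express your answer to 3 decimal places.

The prior density ∝ p^3(1−p)^10 is the kernel of Beta(4, 11).
Data: 14 successes in 43 trials. The binomial likelihood contributes p^14(1−p)^29, so the posterior is Beta(4+14, 11+29) = Beta(18, 40).
For Beta(a, b) with a, b > 1 the mode is (a−1)/(a+b−2) = 17/56 ≈ 0.304.

p̂_MAP = 0.304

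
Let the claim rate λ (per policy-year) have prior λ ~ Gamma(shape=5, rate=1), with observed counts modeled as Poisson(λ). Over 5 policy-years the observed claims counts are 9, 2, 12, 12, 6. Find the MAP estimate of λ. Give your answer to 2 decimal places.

Σxᵢ = 9+2+12+12+6 = 41, with n = 5.
Posterior ∝ λ^4e^(−1λ) · λ^41e^(−5λ) = λ^45e^(−6λ), i.e. Gamma(shape=46, rate=6).
The mode of a Gamma(a, b) with a ≥ 1 (shape–rate) is (a−1)/b = 45/6 ≈ 7.50.

λ̂_MAP = 7.50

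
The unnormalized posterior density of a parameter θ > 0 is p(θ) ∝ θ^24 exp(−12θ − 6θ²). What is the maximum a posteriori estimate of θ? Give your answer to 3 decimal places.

θ̂_MAP = 1.000

ℓ'(θ) = 24/θ − 12 − 12θ. Setting this to zero and multiplying by θ: 12θ² + 12θ − 24 = 0.
θ = (−12 + √(12² + 4·12·24)) / (2·12) = (−12 + √1296) / 24 = (−12 + 36)/24 = 1.
ℓ''(θ) = −24/θ² − 12 < 0, confirming a maximum.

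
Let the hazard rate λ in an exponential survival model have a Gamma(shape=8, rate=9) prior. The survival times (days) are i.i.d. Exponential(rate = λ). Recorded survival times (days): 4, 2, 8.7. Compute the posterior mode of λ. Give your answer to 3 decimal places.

λ̂_MAP = 0.422

The Exponential(rate=λ) likelihood is ∝ λ^n e^(−λΣtᵢ). Here n = 3 and Σtᵢ = 4 + 2 + 8.7 = 14.7.
Posterior ∝ λ^7e^(−9λ) · λ^3e^(−14.7λ) = λ^10e^(−23.7λ), i.e. Gamma(11, 23.7).
Mode = (a−1)/b = 10/23.7 ≈ 0.422.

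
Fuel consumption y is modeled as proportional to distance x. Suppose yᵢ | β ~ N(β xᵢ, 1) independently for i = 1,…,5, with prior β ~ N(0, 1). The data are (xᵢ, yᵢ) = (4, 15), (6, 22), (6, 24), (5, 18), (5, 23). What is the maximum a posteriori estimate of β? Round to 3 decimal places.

β̂_MAP = 3.892

log p(β | y) = −Σ(yᵢ − βxᵢ)²/(2·1) − β²/(2·1) + const.
Setting the derivative to zero: Σxᵢ(yᵢ − βxᵢ)/1 − β/1 = 0, so β = Σxᵢyᵢ / (Σxᵢ² + σ²/τ²).
Σxᵢyᵢ = 4·15 + 6·22 + 6·24 + 5·18 + 5·23 = 541; Σxᵢ² = 138; σ²/τ² = 1.
β̂_MAP = 541 / (138 + 1) = 541/139 ≈ 3.892.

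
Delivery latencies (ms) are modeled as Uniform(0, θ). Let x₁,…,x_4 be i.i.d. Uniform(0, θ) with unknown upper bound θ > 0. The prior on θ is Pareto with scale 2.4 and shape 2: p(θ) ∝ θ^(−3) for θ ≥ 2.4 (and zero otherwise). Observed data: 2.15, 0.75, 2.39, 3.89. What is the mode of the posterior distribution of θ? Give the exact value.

θ̂_MAP = 3.89

The Uniform(0, θ) likelihood is θ^(−n) for θ ≥ max(xᵢ), zero otherwise. Here max(xᵢ) = 3.89.
Posterior ∝ θ^(−3) · θ^(−4) = θ^(−7) on θ ≥ max(2.4, 3.89) = 3.89.
This density is strictly decreasing in θ, so the posterior mode lies at the lower boundary of the support.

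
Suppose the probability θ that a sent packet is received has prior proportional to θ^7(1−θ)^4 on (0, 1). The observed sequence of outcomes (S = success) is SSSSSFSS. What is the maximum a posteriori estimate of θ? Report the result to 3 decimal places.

θ̂_MAP = 0.737

The prior density ∝ θ^7(1−θ)^4 is the kernel of Beta(8, 5).
Data: 7 successes in 8 trials (from the sequence). The binomial likelihood contributes θ^7(1−θ)^1, so the posterior is Beta(8+7, 5+1) = Beta(15, 6).
For Beta(a, b) with a, b > 1 the mode is (a−1)/(a+b−2) = 14/19 ≈ 0.737.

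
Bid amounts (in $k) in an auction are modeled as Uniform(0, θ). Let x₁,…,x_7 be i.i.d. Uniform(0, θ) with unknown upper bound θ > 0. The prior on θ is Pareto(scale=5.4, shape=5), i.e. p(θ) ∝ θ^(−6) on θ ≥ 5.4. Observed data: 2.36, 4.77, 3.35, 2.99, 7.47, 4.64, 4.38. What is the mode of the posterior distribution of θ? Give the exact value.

θ̂_MAP = 7.47

The Uniform(0, θ) likelihood is θ^(−n) for θ ≥ max(xᵢ), zero otherwise. Here max(xᵢ) = 7.47.
Posterior ∝ θ^(−6) · θ^(−7) = θ^(−13) on θ ≥ max(5.4, 7.47) = 7.47.
This density is strictly decreasing in θ, so the posterior mode lies at the lower boundary of the support.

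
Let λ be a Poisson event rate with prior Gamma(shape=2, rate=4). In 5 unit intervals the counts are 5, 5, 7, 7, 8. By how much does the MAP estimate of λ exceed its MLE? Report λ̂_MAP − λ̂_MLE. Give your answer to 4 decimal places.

MAP − MLE = -2.7333

Σxᵢ = 32. Posterior is Gamma(34, 9); MAP = (34−1)/9 = 33/9 ≈ 3.66667.
MLE = x̄ = 32/5 ≈ 6.40000.
Difference = 33/9 − 32/5 = -41/15 ≈ -2.7333.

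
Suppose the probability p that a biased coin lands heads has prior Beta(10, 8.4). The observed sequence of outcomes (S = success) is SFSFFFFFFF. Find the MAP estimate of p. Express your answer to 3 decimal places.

Prior: Beta(10, 8.4).
Data: 2 successes in 10 trials (from the sequence). The binomial likelihood contributes p^2(1−p)^8, so the posterior is Beta(10+2, 8.4+8) = Beta(12, 16.4).
For Beta(a, b) with a, b > 1 the mode is (a−1)/(a+b−2) = 11/26.4 ≈ 0.417.

p̂_MAP = 0.417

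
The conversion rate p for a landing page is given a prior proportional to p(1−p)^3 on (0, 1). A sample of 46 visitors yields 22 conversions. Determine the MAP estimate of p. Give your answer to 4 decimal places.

The prior density ∝ p(1−p)^3 is the kernel of Beta(2, 4).
Data: 22 successes in 46 trials. The binomial likelihood contributes p^22(1−p)^24, so the posterior is Beta(2+22, 4+24) = Beta(24, 28).
For Beta(a, b) with a, b > 1 the mode is (a−1)/(a+b−2) = 23/50 ≈ 0.4600.

p̂_MAP = 0.4600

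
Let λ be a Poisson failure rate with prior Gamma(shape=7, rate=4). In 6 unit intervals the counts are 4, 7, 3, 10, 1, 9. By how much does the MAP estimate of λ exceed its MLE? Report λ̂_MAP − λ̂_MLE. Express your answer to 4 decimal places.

MAP − MLE = -1.6667

Σxᵢ = 34. Posterior is Gamma(41, 10); MAP = (41−1)/10 = 40/10 ≈ 4.00000.
MLE = x̄ = 34/6 ≈ 5.66667.
Difference = 40/10 − 34/6 = -5/3 ≈ -1.6667.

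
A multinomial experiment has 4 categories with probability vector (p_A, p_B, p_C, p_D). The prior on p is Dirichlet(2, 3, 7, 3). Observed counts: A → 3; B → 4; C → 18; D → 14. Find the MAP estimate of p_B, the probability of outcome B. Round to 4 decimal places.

The posterior is Dirichlet(αᵢ + nᵢ) = Dirichlet(5, 7, 25, 17).
For a Dirichlet(a₁,…,a_K) with all aᵢ > 1, the mode has j-th component (aⱼ − 1)/(Σaᵢ − K).
Here Σaᵢ = 54 and K = 4, so p_B = (7 − 1)/(54 − 4) = 6/50 ≈ 0.1200.

MAP estimate of p_B = 0.1200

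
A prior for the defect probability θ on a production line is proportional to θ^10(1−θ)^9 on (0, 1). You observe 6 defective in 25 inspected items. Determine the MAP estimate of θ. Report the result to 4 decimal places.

The prior density ∝ θ^10(1−θ)^9 is the kernel of Beta(11, 10).
Data: 6 successes in 25 trials. The binomial likelihood contributes θ^6(1−θ)^19, so the posterior is Beta(11+6, 10+19) = Beta(17, 29).
For Beta(a, b) with a, b > 1 the mode is (a−1)/(a+b−2) = 16/44 ≈ 0.3636.

θ̂_MAP = 0.3636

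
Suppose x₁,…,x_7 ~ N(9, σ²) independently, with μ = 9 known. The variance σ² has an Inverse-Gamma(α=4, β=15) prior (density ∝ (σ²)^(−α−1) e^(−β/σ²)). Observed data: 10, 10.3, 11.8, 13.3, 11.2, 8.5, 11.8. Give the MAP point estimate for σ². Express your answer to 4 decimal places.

σ̂²_MAP = 4.2324

Sum of squared deviations about the known mean: SS = (10−9)² + (10.3−9)² + (11.8−9)² + (13.3−9)² + (11.2−9)² + (8.5−9)² + (11.8−9)² = 41.95.
The Normal likelihood contributes (σ²)^(−n/2) exp(−SS/(2σ²)), so the posterior is Inverse-Gamma(α + n/2, β + SS/2) = Inverse-Gamma(7.5, 35.975).
The mode of Inverse-Gamma(a, b) is b/(a+1) = 35.975/8.5 ≈ 4.2324.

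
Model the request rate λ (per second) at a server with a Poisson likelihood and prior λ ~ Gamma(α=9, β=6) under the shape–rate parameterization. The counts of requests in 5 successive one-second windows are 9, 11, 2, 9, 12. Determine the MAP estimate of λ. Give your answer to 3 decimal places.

λ̂_MAP = 4.636

Σxᵢ = 9+11+2+9+12 = 43, with n = 5.
Posterior ∝ λ^8e^(−6λ) · λ^43e^(−5λ) = λ^51e^(−11λ), i.e. Gamma(shape=52, rate=11).
The mode of a Gamma(a, b) with a ≥ 1 (shape–rate) is (a−1)/b = 51/11 ≈ 4.636.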